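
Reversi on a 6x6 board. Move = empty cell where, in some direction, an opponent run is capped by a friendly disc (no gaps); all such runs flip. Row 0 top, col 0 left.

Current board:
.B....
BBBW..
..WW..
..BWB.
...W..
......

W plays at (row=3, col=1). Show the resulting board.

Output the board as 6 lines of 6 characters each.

Place W at (3,1); scan 8 dirs for brackets.
Dir NW: first cell '.' (not opp) -> no flip
Dir N: first cell '.' (not opp) -> no flip
Dir NE: first cell 'W' (not opp) -> no flip
Dir W: first cell '.' (not opp) -> no flip
Dir E: opp run (3,2) capped by W -> flip
Dir SW: first cell '.' (not opp) -> no flip
Dir S: first cell '.' (not opp) -> no flip
Dir SE: first cell '.' (not opp) -> no flip
All flips: (3,2)

Answer: .B....
BBBW..
..WW..
.WWWB.
...W..
......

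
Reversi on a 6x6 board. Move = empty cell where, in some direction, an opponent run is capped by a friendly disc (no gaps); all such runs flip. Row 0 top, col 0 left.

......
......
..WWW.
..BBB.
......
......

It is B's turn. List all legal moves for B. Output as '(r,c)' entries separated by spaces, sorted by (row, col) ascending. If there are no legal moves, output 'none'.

(1,1): flips 1 -> legal
(1,2): flips 2 -> legal
(1,3): flips 1 -> legal
(1,4): flips 2 -> legal
(1,5): flips 1 -> legal
(2,1): no bracket -> illegal
(2,5): no bracket -> illegal
(3,1): no bracket -> illegal
(3,5): no bracket -> illegal

Answer: (1,1) (1,2) (1,3) (1,4) (1,5)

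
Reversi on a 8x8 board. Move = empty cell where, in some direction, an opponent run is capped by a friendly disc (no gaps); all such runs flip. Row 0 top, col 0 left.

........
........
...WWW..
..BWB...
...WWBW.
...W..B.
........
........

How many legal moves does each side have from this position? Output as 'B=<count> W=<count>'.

-- B to move --
(1,2): flips 1 -> legal
(1,3): no bracket -> illegal
(1,4): flips 2 -> legal
(1,5): no bracket -> illegal
(1,6): flips 1 -> legal
(2,2): no bracket -> illegal
(2,6): no bracket -> illegal
(3,5): no bracket -> illegal
(3,6): flips 1 -> legal
(3,7): no bracket -> illegal
(4,2): flips 2 -> legal
(4,7): flips 1 -> legal
(5,2): flips 1 -> legal
(5,4): flips 2 -> legal
(5,5): no bracket -> illegal
(5,7): no bracket -> illegal
(6,2): no bracket -> illegal
(6,3): no bracket -> illegal
(6,4): no bracket -> illegal
B mobility = 8
-- W to move --
(2,1): flips 1 -> legal
(2,2): no bracket -> illegal
(3,1): flips 1 -> legal
(3,5): flips 1 -> legal
(3,6): no bracket -> illegal
(4,1): flips 1 -> legal
(4,2): no bracket -> illegal
(4,7): no bracket -> illegal
(5,4): no bracket -> illegal
(5,5): no bracket -> illegal
(5,7): no bracket -> illegal
(6,5): no bracket -> illegal
(6,6): flips 1 -> legal
(6,7): flips 3 -> legal
W mobility = 6

Answer: B=8 W=6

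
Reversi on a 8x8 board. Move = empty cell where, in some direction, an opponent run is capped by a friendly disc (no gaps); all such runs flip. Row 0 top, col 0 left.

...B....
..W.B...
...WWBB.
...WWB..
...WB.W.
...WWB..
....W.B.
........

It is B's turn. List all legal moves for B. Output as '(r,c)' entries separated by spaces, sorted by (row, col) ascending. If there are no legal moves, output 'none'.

(0,1): no bracket -> illegal
(0,2): no bracket -> illegal
(1,1): no bracket -> illegal
(1,3): flips 1 -> legal
(1,5): no bracket -> illegal
(2,1): flips 1 -> legal
(2,2): flips 3 -> legal
(3,2): flips 3 -> legal
(3,6): no bracket -> illegal
(3,7): flips 1 -> legal
(4,2): flips 1 -> legal
(4,5): no bracket -> illegal
(4,7): no bracket -> illegal
(5,2): flips 4 -> legal
(5,6): no bracket -> illegal
(5,7): flips 1 -> legal
(6,2): flips 1 -> legal
(6,3): no bracket -> illegal
(6,5): no bracket -> illegal
(7,3): flips 1 -> legal
(7,4): flips 2 -> legal
(7,5): no bracket -> illegal

Answer: (1,3) (2,1) (2,2) (3,2) (3,7) (4,2) (5,2) (5,7) (6,2) (7,3) (7,4)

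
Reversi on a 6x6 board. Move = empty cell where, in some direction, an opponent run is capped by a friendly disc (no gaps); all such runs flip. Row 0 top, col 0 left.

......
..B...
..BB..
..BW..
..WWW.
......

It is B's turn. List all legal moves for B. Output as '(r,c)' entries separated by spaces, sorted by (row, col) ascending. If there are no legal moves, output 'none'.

Answer: (3,4) (5,2) (5,3) (5,4) (5,5)

Derivation:
(2,4): no bracket -> illegal
(3,1): no bracket -> illegal
(3,4): flips 1 -> legal
(3,5): no bracket -> illegal
(4,1): no bracket -> illegal
(4,5): no bracket -> illegal
(5,1): no bracket -> illegal
(5,2): flips 1 -> legal
(5,3): flips 2 -> legal
(5,4): flips 1 -> legal
(5,5): flips 2 -> legal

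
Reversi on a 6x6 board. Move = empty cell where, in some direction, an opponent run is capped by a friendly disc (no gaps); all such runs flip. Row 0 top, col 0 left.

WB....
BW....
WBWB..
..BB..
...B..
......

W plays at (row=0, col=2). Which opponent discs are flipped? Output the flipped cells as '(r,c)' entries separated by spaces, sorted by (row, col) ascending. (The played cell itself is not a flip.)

Answer: (0,1)

Derivation:
Dir NW: edge -> no flip
Dir N: edge -> no flip
Dir NE: edge -> no flip
Dir W: opp run (0,1) capped by W -> flip
Dir E: first cell '.' (not opp) -> no flip
Dir SW: first cell 'W' (not opp) -> no flip
Dir S: first cell '.' (not opp) -> no flip
Dir SE: first cell '.' (not opp) -> no flip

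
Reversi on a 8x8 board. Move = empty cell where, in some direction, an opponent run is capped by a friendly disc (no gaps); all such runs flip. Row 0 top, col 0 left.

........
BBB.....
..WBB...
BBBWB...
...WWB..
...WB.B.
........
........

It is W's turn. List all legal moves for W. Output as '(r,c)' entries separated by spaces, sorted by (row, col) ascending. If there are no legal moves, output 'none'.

Answer: (0,0) (0,2) (1,3) (1,4) (1,5) (2,1) (2,5) (3,5) (4,0) (4,2) (4,6) (5,5) (6,4) (6,5)

Derivation:
(0,0): flips 1 -> legal
(0,1): no bracket -> illegal
(0,2): flips 1 -> legal
(0,3): no bracket -> illegal
(1,3): flips 1 -> legal
(1,4): flips 2 -> legal
(1,5): flips 1 -> legal
(2,0): no bracket -> illegal
(2,1): flips 1 -> legal
(2,5): flips 3 -> legal
(3,5): flips 1 -> legal
(3,6): no bracket -> illegal
(4,0): flips 1 -> legal
(4,1): no bracket -> illegal
(4,2): flips 1 -> legal
(4,6): flips 1 -> legal
(4,7): no bracket -> illegal
(5,5): flips 1 -> legal
(5,7): no bracket -> illegal
(6,3): no bracket -> illegal
(6,4): flips 1 -> legal
(6,5): flips 1 -> legal
(6,6): no bracket -> illegal
(6,7): no bracket -> illegal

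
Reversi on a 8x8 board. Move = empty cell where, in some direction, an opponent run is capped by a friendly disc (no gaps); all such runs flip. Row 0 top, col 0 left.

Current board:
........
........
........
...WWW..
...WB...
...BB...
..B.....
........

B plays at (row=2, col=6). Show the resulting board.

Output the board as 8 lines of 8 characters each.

Answer: ........
........
......B.
...WWB..
...WB...
...BB...
..B.....
........

Derivation:
Place B at (2,6); scan 8 dirs for brackets.
Dir NW: first cell '.' (not opp) -> no flip
Dir N: first cell '.' (not opp) -> no flip
Dir NE: first cell '.' (not opp) -> no flip
Dir W: first cell '.' (not opp) -> no flip
Dir E: first cell '.' (not opp) -> no flip
Dir SW: opp run (3,5) capped by B -> flip
Dir S: first cell '.' (not opp) -> no flip
Dir SE: first cell '.' (not opp) -> no flip
All flips: (3,5)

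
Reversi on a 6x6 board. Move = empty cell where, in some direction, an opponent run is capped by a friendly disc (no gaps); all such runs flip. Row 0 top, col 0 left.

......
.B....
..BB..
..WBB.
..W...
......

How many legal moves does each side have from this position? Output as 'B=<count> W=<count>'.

-- B to move --
(2,1): no bracket -> illegal
(3,1): flips 1 -> legal
(4,1): flips 1 -> legal
(4,3): no bracket -> illegal
(5,1): flips 1 -> legal
(5,2): flips 2 -> legal
(5,3): no bracket -> illegal
B mobility = 4
-- W to move --
(0,0): no bracket -> illegal
(0,1): no bracket -> illegal
(0,2): no bracket -> illegal
(1,0): no bracket -> illegal
(1,2): flips 1 -> legal
(1,3): no bracket -> illegal
(1,4): flips 1 -> legal
(2,0): no bracket -> illegal
(2,1): no bracket -> illegal
(2,4): flips 1 -> legal
(2,5): no bracket -> illegal
(3,1): no bracket -> illegal
(3,5): flips 2 -> legal
(4,3): no bracket -> illegal
(4,4): no bracket -> illegal
(4,5): no bracket -> illegal
W mobility = 4

Answer: B=4 W=4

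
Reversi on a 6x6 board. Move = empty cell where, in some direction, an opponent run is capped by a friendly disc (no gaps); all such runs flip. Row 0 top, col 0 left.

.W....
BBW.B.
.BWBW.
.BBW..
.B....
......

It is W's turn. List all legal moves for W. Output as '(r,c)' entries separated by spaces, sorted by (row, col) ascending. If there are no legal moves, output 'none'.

(0,0): flips 1 -> legal
(0,2): no bracket -> illegal
(0,3): no bracket -> illegal
(0,4): flips 1 -> legal
(0,5): no bracket -> illegal
(1,3): flips 1 -> legal
(1,5): no bracket -> illegal
(2,0): flips 1 -> legal
(2,5): no bracket -> illegal
(3,0): flips 3 -> legal
(3,4): flips 1 -> legal
(4,0): flips 1 -> legal
(4,2): flips 1 -> legal
(4,3): no bracket -> illegal
(5,0): no bracket -> illegal
(5,1): flips 4 -> legal
(5,2): no bracket -> illegal

Answer: (0,0) (0,4) (1,3) (2,0) (3,0) (3,4) (4,0) (4,2) (5,1)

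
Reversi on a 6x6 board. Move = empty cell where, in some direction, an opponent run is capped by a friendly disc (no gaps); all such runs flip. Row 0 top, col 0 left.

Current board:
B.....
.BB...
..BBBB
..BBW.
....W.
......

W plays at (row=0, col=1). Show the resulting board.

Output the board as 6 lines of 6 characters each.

Place W at (0,1); scan 8 dirs for brackets.
Dir NW: edge -> no flip
Dir N: edge -> no flip
Dir NE: edge -> no flip
Dir W: opp run (0,0), next=edge -> no flip
Dir E: first cell '.' (not opp) -> no flip
Dir SW: first cell '.' (not opp) -> no flip
Dir S: opp run (1,1), next='.' -> no flip
Dir SE: opp run (1,2) (2,3) capped by W -> flip
All flips: (1,2) (2,3)

Answer: BW....
.BW...
..BWBB
..BBW.
....W.
......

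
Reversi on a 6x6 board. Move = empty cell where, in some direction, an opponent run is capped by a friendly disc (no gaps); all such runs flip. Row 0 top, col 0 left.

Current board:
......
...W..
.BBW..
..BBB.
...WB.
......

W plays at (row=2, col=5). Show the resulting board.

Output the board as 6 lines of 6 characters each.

Answer: ......
...W..
.BBW.W
..BBW.
...WB.
......

Derivation:
Place W at (2,5); scan 8 dirs for brackets.
Dir NW: first cell '.' (not opp) -> no flip
Dir N: first cell '.' (not opp) -> no flip
Dir NE: edge -> no flip
Dir W: first cell '.' (not opp) -> no flip
Dir E: edge -> no flip
Dir SW: opp run (3,4) capped by W -> flip
Dir S: first cell '.' (not opp) -> no flip
Dir SE: edge -> no flip
All flips: (3,4)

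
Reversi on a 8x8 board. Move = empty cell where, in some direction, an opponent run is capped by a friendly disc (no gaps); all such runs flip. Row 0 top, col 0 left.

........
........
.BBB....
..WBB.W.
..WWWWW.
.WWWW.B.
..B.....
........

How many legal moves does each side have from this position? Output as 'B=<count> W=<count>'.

-- B to move --
(2,5): no bracket -> illegal
(2,6): flips 2 -> legal
(2,7): no bracket -> illegal
(3,1): flips 1 -> legal
(3,5): flips 2 -> legal
(3,7): no bracket -> illegal
(4,0): flips 1 -> legal
(4,1): flips 1 -> legal
(4,7): no bracket -> illegal
(5,0): no bracket -> illegal
(5,5): flips 1 -> legal
(5,7): no bracket -> illegal
(6,0): flips 2 -> legal
(6,1): flips 2 -> legal
(6,3): flips 2 -> legal
(6,4): flips 2 -> legal
(6,5): flips 3 -> legal
B mobility = 11
-- W to move --
(1,0): flips 1 -> legal
(1,1): flips 2 -> legal
(1,2): flips 3 -> legal
(1,3): flips 2 -> legal
(1,4): flips 1 -> legal
(2,0): no bracket -> illegal
(2,4): flips 2 -> legal
(2,5): flips 1 -> legal
(3,0): no bracket -> illegal
(3,1): no bracket -> illegal
(3,5): flips 2 -> legal
(4,7): no bracket -> illegal
(5,5): no bracket -> illegal
(5,7): no bracket -> illegal
(6,1): no bracket -> illegal
(6,3): no bracket -> illegal
(6,5): no bracket -> illegal
(6,6): flips 1 -> legal
(6,7): flips 1 -> legal
(7,1): flips 1 -> legal
(7,2): flips 1 -> legal
(7,3): flips 1 -> legal
W mobility = 13

Answer: B=11 W=13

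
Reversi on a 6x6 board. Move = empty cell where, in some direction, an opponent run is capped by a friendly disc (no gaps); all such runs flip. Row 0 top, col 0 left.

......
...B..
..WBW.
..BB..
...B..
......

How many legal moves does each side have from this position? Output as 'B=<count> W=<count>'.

Answer: B=7 W=4

Derivation:
-- B to move --
(1,1): flips 1 -> legal
(1,2): flips 1 -> legal
(1,4): no bracket -> illegal
(1,5): flips 1 -> legal
(2,1): flips 1 -> legal
(2,5): flips 1 -> legal
(3,1): flips 1 -> legal
(3,4): no bracket -> illegal
(3,5): flips 1 -> legal
B mobility = 7
-- W to move --
(0,2): flips 1 -> legal
(0,3): no bracket -> illegal
(0,4): flips 1 -> legal
(1,2): no bracket -> illegal
(1,4): no bracket -> illegal
(2,1): no bracket -> illegal
(3,1): no bracket -> illegal
(3,4): no bracket -> illegal
(4,1): no bracket -> illegal
(4,2): flips 2 -> legal
(4,4): flips 1 -> legal
(5,2): no bracket -> illegal
(5,3): no bracket -> illegal
(5,4): no bracket -> illegal
W mobility = 4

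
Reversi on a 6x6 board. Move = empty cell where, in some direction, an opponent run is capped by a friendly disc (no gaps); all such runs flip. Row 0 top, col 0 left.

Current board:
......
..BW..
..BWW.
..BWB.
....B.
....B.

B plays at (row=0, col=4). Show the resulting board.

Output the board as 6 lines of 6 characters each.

Place B at (0,4); scan 8 dirs for brackets.
Dir NW: edge -> no flip
Dir N: edge -> no flip
Dir NE: edge -> no flip
Dir W: first cell '.' (not opp) -> no flip
Dir E: first cell '.' (not opp) -> no flip
Dir SW: opp run (1,3) capped by B -> flip
Dir S: first cell '.' (not opp) -> no flip
Dir SE: first cell '.' (not opp) -> no flip
All flips: (1,3)

Answer: ....B.
..BB..
..BWW.
..BWB.
....B.
....B.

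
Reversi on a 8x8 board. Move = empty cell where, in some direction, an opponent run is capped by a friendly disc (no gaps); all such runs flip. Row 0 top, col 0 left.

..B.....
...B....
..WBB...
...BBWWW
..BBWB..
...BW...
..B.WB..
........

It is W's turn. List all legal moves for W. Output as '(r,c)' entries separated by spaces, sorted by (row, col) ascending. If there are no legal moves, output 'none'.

(0,1): no bracket -> illegal
(0,3): no bracket -> illegal
(0,4): flips 1 -> legal
(1,1): no bracket -> illegal
(1,2): no bracket -> illegal
(1,4): flips 2 -> legal
(1,5): no bracket -> illegal
(2,5): flips 2 -> legal
(3,1): flips 2 -> legal
(3,2): flips 3 -> legal
(4,1): flips 2 -> legal
(4,6): flips 1 -> legal
(5,1): no bracket -> illegal
(5,2): flips 1 -> legal
(5,5): flips 1 -> legal
(5,6): no bracket -> illegal
(6,1): no bracket -> illegal
(6,3): no bracket -> illegal
(6,6): flips 1 -> legal
(7,1): flips 2 -> legal
(7,2): no bracket -> illegal
(7,3): no bracket -> illegal
(7,4): no bracket -> illegal
(7,5): no bracket -> illegal
(7,6): flips 1 -> legal

Answer: (0,4) (1,4) (2,5) (3,1) (3,2) (4,1) (4,6) (5,2) (5,5) (6,6) (7,1) (7,6)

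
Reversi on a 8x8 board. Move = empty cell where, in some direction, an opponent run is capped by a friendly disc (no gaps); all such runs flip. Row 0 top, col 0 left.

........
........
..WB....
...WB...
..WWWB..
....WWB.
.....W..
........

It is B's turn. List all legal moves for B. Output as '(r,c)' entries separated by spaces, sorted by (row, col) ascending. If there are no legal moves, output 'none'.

(1,1): no bracket -> illegal
(1,2): no bracket -> illegal
(1,3): no bracket -> illegal
(2,1): flips 1 -> legal
(2,4): no bracket -> illegal
(3,1): no bracket -> illegal
(3,2): flips 1 -> legal
(3,5): no bracket -> illegal
(4,1): flips 3 -> legal
(4,6): no bracket -> illegal
(5,1): no bracket -> illegal
(5,2): flips 1 -> legal
(5,3): flips 4 -> legal
(6,3): flips 1 -> legal
(6,4): flips 2 -> legal
(6,6): no bracket -> illegal
(7,4): flips 1 -> legal
(7,5): flips 2 -> legal
(7,6): no bracket -> illegal

Answer: (2,1) (3,2) (4,1) (5,2) (5,3) (6,3) (6,4) (7,4) (7,5)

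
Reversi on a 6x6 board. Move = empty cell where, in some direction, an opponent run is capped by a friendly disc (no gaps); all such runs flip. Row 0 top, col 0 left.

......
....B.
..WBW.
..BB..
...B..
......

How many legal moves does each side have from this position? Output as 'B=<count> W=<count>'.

-- B to move --
(1,1): flips 1 -> legal
(1,2): flips 1 -> legal
(1,3): no bracket -> illegal
(1,5): flips 1 -> legal
(2,1): flips 1 -> legal
(2,5): flips 1 -> legal
(3,1): no bracket -> illegal
(3,4): flips 1 -> legal
(3,5): no bracket -> illegal
B mobility = 6
-- W to move --
(0,3): no bracket -> illegal
(0,4): flips 1 -> legal
(0,5): no bracket -> illegal
(1,2): no bracket -> illegal
(1,3): no bracket -> illegal
(1,5): no bracket -> illegal
(2,1): no bracket -> illegal
(2,5): no bracket -> illegal
(3,1): no bracket -> illegal
(3,4): no bracket -> illegal
(4,1): no bracket -> illegal
(4,2): flips 2 -> legal
(4,4): flips 1 -> legal
(5,2): no bracket -> illegal
(5,3): no bracket -> illegal
(5,4): no bracket -> illegal
W mobility = 3

Answer: B=6 W=3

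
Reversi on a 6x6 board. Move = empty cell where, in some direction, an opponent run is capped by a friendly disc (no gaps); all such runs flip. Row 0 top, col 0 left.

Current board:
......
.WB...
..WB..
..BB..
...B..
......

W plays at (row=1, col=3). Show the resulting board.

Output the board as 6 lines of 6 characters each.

Place W at (1,3); scan 8 dirs for brackets.
Dir NW: first cell '.' (not opp) -> no flip
Dir N: first cell '.' (not opp) -> no flip
Dir NE: first cell '.' (not opp) -> no flip
Dir W: opp run (1,2) capped by W -> flip
Dir E: first cell '.' (not opp) -> no flip
Dir SW: first cell 'W' (not opp) -> no flip
Dir S: opp run (2,3) (3,3) (4,3), next='.' -> no flip
Dir SE: first cell '.' (not opp) -> no flip
All flips: (1,2)

Answer: ......
.WWW..
..WB..
..BB..
...B..
......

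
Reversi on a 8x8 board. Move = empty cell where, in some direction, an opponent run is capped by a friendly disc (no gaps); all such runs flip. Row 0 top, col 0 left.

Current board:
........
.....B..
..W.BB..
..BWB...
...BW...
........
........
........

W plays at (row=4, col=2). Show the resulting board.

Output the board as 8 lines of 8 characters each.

Place W at (4,2); scan 8 dirs for brackets.
Dir NW: first cell '.' (not opp) -> no flip
Dir N: opp run (3,2) capped by W -> flip
Dir NE: first cell 'W' (not opp) -> no flip
Dir W: first cell '.' (not opp) -> no flip
Dir E: opp run (4,3) capped by W -> flip
Dir SW: first cell '.' (not opp) -> no flip
Dir S: first cell '.' (not opp) -> no flip
Dir SE: first cell '.' (not opp) -> no flip
All flips: (3,2) (4,3)

Answer: ........
.....B..
..W.BB..
..WWB...
..WWW...
........
........
........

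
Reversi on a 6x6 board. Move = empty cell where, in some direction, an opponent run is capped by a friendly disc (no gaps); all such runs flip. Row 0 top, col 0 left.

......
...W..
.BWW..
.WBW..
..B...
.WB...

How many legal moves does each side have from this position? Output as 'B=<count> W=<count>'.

Answer: B=8 W=4

Derivation:
-- B to move --
(0,2): no bracket -> illegal
(0,3): no bracket -> illegal
(0,4): no bracket -> illegal
(1,1): no bracket -> illegal
(1,2): flips 1 -> legal
(1,4): flips 1 -> legal
(2,0): flips 1 -> legal
(2,4): flips 3 -> legal
(3,0): flips 1 -> legal
(3,4): flips 1 -> legal
(4,0): no bracket -> illegal
(4,1): flips 1 -> legal
(4,3): no bracket -> illegal
(4,4): no bracket -> illegal
(5,0): flips 1 -> legal
B mobility = 8
-- W to move --
(1,0): no bracket -> illegal
(1,1): flips 1 -> legal
(1,2): no bracket -> illegal
(2,0): flips 1 -> legal
(3,0): no bracket -> illegal
(4,1): flips 1 -> legal
(4,3): no bracket -> illegal
(5,3): flips 2 -> legal
W mobility = 4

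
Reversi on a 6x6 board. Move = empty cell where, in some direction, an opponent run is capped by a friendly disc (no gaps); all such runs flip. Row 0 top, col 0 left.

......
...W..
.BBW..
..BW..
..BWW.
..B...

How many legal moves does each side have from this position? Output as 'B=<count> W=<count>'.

-- B to move --
(0,2): no bracket -> illegal
(0,3): no bracket -> illegal
(0,4): flips 1 -> legal
(1,2): no bracket -> illegal
(1,4): flips 1 -> legal
(2,4): flips 2 -> legal
(3,4): flips 2 -> legal
(3,5): no bracket -> illegal
(4,5): flips 2 -> legal
(5,3): no bracket -> illegal
(5,4): flips 1 -> legal
(5,5): flips 2 -> legal
B mobility = 7
-- W to move --
(1,0): flips 2 -> legal
(1,1): flips 1 -> legal
(1,2): no bracket -> illegal
(2,0): flips 2 -> legal
(3,0): no bracket -> illegal
(3,1): flips 2 -> legal
(4,1): flips 2 -> legal
(5,1): flips 1 -> legal
(5,3): no bracket -> illegal
W mobility = 6

Answer: B=7 W=6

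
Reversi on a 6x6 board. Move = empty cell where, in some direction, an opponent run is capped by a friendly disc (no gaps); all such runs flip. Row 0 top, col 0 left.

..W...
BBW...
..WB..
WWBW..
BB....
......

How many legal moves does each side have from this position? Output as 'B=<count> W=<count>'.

-- B to move --
(0,1): flips 1 -> legal
(0,3): no bracket -> illegal
(1,3): flips 3 -> legal
(2,0): flips 1 -> legal
(2,1): flips 2 -> legal
(2,4): no bracket -> illegal
(3,4): flips 1 -> legal
(4,2): no bracket -> illegal
(4,3): flips 1 -> legal
(4,4): flips 2 -> legal
B mobility = 7
-- W to move --
(0,0): flips 1 -> legal
(0,1): no bracket -> illegal
(1,3): flips 1 -> legal
(1,4): no bracket -> illegal
(2,0): flips 1 -> legal
(2,1): no bracket -> illegal
(2,4): flips 1 -> legal
(3,4): flips 1 -> legal
(4,2): flips 1 -> legal
(4,3): no bracket -> illegal
(5,0): flips 1 -> legal
(5,1): flips 1 -> legal
(5,2): flips 1 -> legal
W mobility = 9

Answer: B=7 W=9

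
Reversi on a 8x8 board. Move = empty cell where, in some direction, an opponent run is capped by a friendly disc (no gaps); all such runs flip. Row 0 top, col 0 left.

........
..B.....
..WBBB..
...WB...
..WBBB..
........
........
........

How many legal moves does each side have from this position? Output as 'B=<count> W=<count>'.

-- B to move --
(1,1): flips 2 -> legal
(1,3): no bracket -> illegal
(2,1): flips 1 -> legal
(3,1): no bracket -> illegal
(3,2): flips 2 -> legal
(4,1): flips 1 -> legal
(5,1): flips 2 -> legal
(5,2): no bracket -> illegal
(5,3): no bracket -> illegal
B mobility = 5
-- W to move --
(0,1): no bracket -> illegal
(0,2): flips 1 -> legal
(0,3): no bracket -> illegal
(1,1): no bracket -> illegal
(1,3): flips 1 -> legal
(1,4): no bracket -> illegal
(1,5): flips 1 -> legal
(1,6): no bracket -> illegal
(2,1): no bracket -> illegal
(2,6): flips 3 -> legal
(3,2): no bracket -> illegal
(3,5): flips 1 -> legal
(3,6): no bracket -> illegal
(4,6): flips 3 -> legal
(5,2): no bracket -> illegal
(5,3): flips 1 -> legal
(5,4): no bracket -> illegal
(5,5): flips 1 -> legal
(5,6): no bracket -> illegal
W mobility = 8

Answer: B=5 W=8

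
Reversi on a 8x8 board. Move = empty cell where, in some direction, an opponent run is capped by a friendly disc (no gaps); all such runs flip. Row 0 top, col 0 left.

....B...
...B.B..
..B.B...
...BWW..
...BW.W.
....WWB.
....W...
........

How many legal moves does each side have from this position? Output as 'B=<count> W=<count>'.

-- B to move --
(2,3): no bracket -> illegal
(2,5): flips 1 -> legal
(2,6): no bracket -> illegal
(3,6): flips 3 -> legal
(3,7): no bracket -> illegal
(4,5): flips 1 -> legal
(4,7): no bracket -> illegal
(5,3): flips 2 -> legal
(5,7): flips 2 -> legal
(6,3): no bracket -> illegal
(6,5): flips 1 -> legal
(6,6): flips 2 -> legal
(7,3): no bracket -> illegal
(7,4): flips 4 -> legal
(7,5): no bracket -> illegal
B mobility = 8
-- W to move --
(0,2): flips 2 -> legal
(0,3): no bracket -> illegal
(0,5): no bracket -> illegal
(0,6): no bracket -> illegal
(1,1): flips 2 -> legal
(1,2): no bracket -> illegal
(1,4): flips 1 -> legal
(1,6): no bracket -> illegal
(2,1): no bracket -> illegal
(2,3): no bracket -> illegal
(2,5): no bracket -> illegal
(2,6): no bracket -> illegal
(3,1): no bracket -> illegal
(3,2): flips 2 -> legal
(4,2): flips 1 -> legal
(4,5): no bracket -> illegal
(4,7): no bracket -> illegal
(5,2): flips 1 -> legal
(5,3): no bracket -> illegal
(5,7): flips 1 -> legal
(6,5): no bracket -> illegal
(6,6): flips 1 -> legal
(6,7): no bracket -> illegal
W mobility = 8

Answer: B=8 W=8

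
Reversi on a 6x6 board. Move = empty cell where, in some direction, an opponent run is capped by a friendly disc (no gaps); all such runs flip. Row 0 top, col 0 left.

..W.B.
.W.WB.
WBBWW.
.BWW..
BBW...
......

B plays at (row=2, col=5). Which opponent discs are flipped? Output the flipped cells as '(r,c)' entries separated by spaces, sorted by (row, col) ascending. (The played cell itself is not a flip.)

Dir NW: first cell 'B' (not opp) -> no flip
Dir N: first cell '.' (not opp) -> no flip
Dir NE: edge -> no flip
Dir W: opp run (2,4) (2,3) capped by B -> flip
Dir E: edge -> no flip
Dir SW: first cell '.' (not opp) -> no flip
Dir S: first cell '.' (not opp) -> no flip
Dir SE: edge -> no flip

Answer: (2,3) (2,4)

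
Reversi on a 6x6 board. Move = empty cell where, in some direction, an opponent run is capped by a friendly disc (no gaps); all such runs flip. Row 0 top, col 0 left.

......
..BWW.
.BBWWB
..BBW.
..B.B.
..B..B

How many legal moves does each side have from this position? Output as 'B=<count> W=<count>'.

Answer: B=7 W=8

Derivation:
-- B to move --
(0,2): no bracket -> illegal
(0,3): flips 3 -> legal
(0,4): flips 4 -> legal
(0,5): flips 2 -> legal
(1,5): flips 3 -> legal
(3,5): flips 1 -> legal
(4,3): flips 1 -> legal
(4,5): flips 2 -> legal
B mobility = 7
-- W to move --
(0,1): flips 1 -> legal
(0,2): no bracket -> illegal
(0,3): no bracket -> illegal
(1,0): no bracket -> illegal
(1,1): flips 1 -> legal
(1,5): no bracket -> illegal
(2,0): flips 2 -> legal
(3,0): no bracket -> illegal
(3,1): flips 3 -> legal
(3,5): no bracket -> illegal
(4,1): flips 1 -> legal
(4,3): flips 1 -> legal
(4,5): no bracket -> illegal
(5,1): flips 2 -> legal
(5,3): no bracket -> illegal
(5,4): flips 1 -> legal
W mobility = 8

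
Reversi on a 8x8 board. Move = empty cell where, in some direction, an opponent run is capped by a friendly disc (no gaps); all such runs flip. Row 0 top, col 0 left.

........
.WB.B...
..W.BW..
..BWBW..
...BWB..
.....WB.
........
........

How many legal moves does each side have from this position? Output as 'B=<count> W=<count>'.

Answer: B=10 W=12

Derivation:
-- B to move --
(0,0): no bracket -> illegal
(0,1): no bracket -> illegal
(0,2): no bracket -> illegal
(1,0): flips 1 -> legal
(1,3): no bracket -> illegal
(1,5): flips 2 -> legal
(1,6): flips 1 -> legal
(2,0): no bracket -> illegal
(2,1): no bracket -> illegal
(2,3): flips 1 -> legal
(2,6): flips 1 -> legal
(3,1): no bracket -> illegal
(3,6): flips 2 -> legal
(4,2): flips 1 -> legal
(4,6): flips 1 -> legal
(5,3): no bracket -> illegal
(5,4): flips 2 -> legal
(6,4): no bracket -> illegal
(6,5): flips 1 -> legal
(6,6): no bracket -> illegal
B mobility = 10
-- W to move --
(0,1): no bracket -> illegal
(0,2): flips 1 -> legal
(0,3): flips 1 -> legal
(0,4): flips 3 -> legal
(0,5): no bracket -> illegal
(1,3): flips 2 -> legal
(1,5): flips 1 -> legal
(2,1): no bracket -> illegal
(2,3): flips 1 -> legal
(3,1): flips 1 -> legal
(3,6): no bracket -> illegal
(4,1): no bracket -> illegal
(4,2): flips 2 -> legal
(4,6): flips 1 -> legal
(4,7): no bracket -> illegal
(5,2): flips 2 -> legal
(5,3): flips 1 -> legal
(5,4): no bracket -> illegal
(5,7): flips 1 -> legal
(6,5): no bracket -> illegal
(6,6): no bracket -> illegal
(6,7): no bracket -> illegal
W mobility = 12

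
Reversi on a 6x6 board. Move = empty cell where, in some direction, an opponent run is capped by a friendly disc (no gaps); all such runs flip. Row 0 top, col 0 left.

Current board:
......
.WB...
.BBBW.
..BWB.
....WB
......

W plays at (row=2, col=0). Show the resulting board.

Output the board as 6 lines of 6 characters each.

Place W at (2,0); scan 8 dirs for brackets.
Dir NW: edge -> no flip
Dir N: first cell '.' (not opp) -> no flip
Dir NE: first cell 'W' (not opp) -> no flip
Dir W: edge -> no flip
Dir E: opp run (2,1) (2,2) (2,3) capped by W -> flip
Dir SW: edge -> no flip
Dir S: first cell '.' (not opp) -> no flip
Dir SE: first cell '.' (not opp) -> no flip
All flips: (2,1) (2,2) (2,3)

Answer: ......
.WB...
WWWWW.
..BWB.
....WB
......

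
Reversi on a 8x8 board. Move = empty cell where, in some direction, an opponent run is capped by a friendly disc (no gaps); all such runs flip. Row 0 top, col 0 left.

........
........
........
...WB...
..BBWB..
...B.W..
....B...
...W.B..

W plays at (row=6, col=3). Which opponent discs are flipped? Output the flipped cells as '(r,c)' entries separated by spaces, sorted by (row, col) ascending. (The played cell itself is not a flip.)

Answer: (4,3) (5,3)

Derivation:
Dir NW: first cell '.' (not opp) -> no flip
Dir N: opp run (5,3) (4,3) capped by W -> flip
Dir NE: first cell '.' (not opp) -> no flip
Dir W: first cell '.' (not opp) -> no flip
Dir E: opp run (6,4), next='.' -> no flip
Dir SW: first cell '.' (not opp) -> no flip
Dir S: first cell 'W' (not opp) -> no flip
Dir SE: first cell '.' (not opp) -> no flip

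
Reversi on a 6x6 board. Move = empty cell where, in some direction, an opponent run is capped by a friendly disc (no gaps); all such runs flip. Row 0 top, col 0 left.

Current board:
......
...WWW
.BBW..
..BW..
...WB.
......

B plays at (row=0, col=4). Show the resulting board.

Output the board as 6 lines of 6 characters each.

Place B at (0,4); scan 8 dirs for brackets.
Dir NW: edge -> no flip
Dir N: edge -> no flip
Dir NE: edge -> no flip
Dir W: first cell '.' (not opp) -> no flip
Dir E: first cell '.' (not opp) -> no flip
Dir SW: opp run (1,3) capped by B -> flip
Dir S: opp run (1,4), next='.' -> no flip
Dir SE: opp run (1,5), next=edge -> no flip
All flips: (1,3)

Answer: ....B.
...BWW
.BBW..
..BW..
...WB.
......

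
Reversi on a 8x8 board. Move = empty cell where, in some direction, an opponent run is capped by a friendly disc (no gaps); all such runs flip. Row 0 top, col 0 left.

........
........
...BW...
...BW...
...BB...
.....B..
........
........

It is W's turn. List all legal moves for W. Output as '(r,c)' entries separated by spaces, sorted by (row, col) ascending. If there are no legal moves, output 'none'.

(1,2): flips 1 -> legal
(1,3): no bracket -> illegal
(1,4): no bracket -> illegal
(2,2): flips 1 -> legal
(3,2): flips 1 -> legal
(3,5): no bracket -> illegal
(4,2): flips 1 -> legal
(4,5): no bracket -> illegal
(4,6): no bracket -> illegal
(5,2): flips 1 -> legal
(5,3): no bracket -> illegal
(5,4): flips 1 -> legal
(5,6): no bracket -> illegal
(6,4): no bracket -> illegal
(6,5): no bracket -> illegal
(6,6): no bracket -> illegal

Answer: (1,2) (2,2) (3,2) (4,2) (5,2) (5,4)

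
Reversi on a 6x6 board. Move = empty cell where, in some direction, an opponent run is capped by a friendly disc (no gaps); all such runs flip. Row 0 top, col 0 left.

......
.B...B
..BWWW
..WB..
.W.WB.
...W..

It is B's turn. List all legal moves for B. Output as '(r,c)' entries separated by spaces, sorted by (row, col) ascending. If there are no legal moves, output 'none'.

(1,2): no bracket -> illegal
(1,3): flips 1 -> legal
(1,4): no bracket -> illegal
(2,1): no bracket -> illegal
(3,0): no bracket -> illegal
(3,1): flips 1 -> legal
(3,4): no bracket -> illegal
(3,5): flips 1 -> legal
(4,0): no bracket -> illegal
(4,2): flips 2 -> legal
(5,0): no bracket -> illegal
(5,1): no bracket -> illegal
(5,2): no bracket -> illegal
(5,4): no bracket -> illegal

Answer: (1,3) (3,1) (3,5) (4,2)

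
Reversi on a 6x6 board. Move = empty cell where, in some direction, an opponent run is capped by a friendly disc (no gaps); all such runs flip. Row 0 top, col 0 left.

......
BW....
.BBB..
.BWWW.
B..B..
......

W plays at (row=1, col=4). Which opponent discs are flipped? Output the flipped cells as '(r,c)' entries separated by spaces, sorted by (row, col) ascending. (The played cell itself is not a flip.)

Dir NW: first cell '.' (not opp) -> no flip
Dir N: first cell '.' (not opp) -> no flip
Dir NE: first cell '.' (not opp) -> no flip
Dir W: first cell '.' (not opp) -> no flip
Dir E: first cell '.' (not opp) -> no flip
Dir SW: opp run (2,3) capped by W -> flip
Dir S: first cell '.' (not opp) -> no flip
Dir SE: first cell '.' (not opp) -> no flip

Answer: (2,3)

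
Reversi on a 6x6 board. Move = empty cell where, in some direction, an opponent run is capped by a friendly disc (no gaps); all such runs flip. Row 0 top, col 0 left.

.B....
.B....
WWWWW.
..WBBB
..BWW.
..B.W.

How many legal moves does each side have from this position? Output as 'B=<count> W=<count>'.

-- B to move --
(1,0): no bracket -> illegal
(1,2): flips 3 -> legal
(1,3): flips 2 -> legal
(1,4): flips 1 -> legal
(1,5): flips 1 -> legal
(2,5): no bracket -> illegal
(3,0): no bracket -> illegal
(3,1): flips 2 -> legal
(4,1): no bracket -> illegal
(4,5): flips 2 -> legal
(5,3): flips 2 -> legal
(5,5): flips 1 -> legal
B mobility = 8
-- W to move --
(0,0): flips 1 -> legal
(0,2): flips 1 -> legal
(1,0): no bracket -> illegal
(1,2): no bracket -> illegal
(2,5): flips 1 -> legal
(3,1): no bracket -> illegal
(4,1): flips 1 -> legal
(4,5): flips 1 -> legal
(5,1): flips 2 -> legal
(5,3): no bracket -> illegal
W mobility = 6

Answer: B=8 W=6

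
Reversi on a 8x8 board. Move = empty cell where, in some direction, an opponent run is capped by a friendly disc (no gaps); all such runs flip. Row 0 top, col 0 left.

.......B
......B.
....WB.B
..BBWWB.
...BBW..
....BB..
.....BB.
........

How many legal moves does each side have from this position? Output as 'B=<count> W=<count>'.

Answer: B=5 W=10

Derivation:
-- B to move --
(1,3): no bracket -> illegal
(1,4): flips 2 -> legal
(1,5): flips 1 -> legal
(2,3): flips 1 -> legal
(2,6): flips 1 -> legal
(4,6): flips 1 -> legal
(5,6): no bracket -> illegal
B mobility = 5
-- W to move --
(0,5): no bracket -> illegal
(0,6): no bracket -> illegal
(1,4): no bracket -> illegal
(1,5): flips 1 -> legal
(1,7): no bracket -> illegal
(2,1): no bracket -> illegal
(2,2): no bracket -> illegal
(2,3): no bracket -> illegal
(2,6): flips 1 -> legal
(3,1): flips 2 -> legal
(3,7): flips 1 -> legal
(4,1): no bracket -> illegal
(4,2): flips 3 -> legal
(4,6): no bracket -> illegal
(4,7): no bracket -> illegal
(5,2): flips 1 -> legal
(5,3): flips 1 -> legal
(5,6): no bracket -> illegal
(5,7): no bracket -> illegal
(6,3): flips 1 -> legal
(6,4): flips 2 -> legal
(6,7): no bracket -> illegal
(7,4): no bracket -> illegal
(7,5): flips 2 -> legal
(7,6): no bracket -> illegal
(7,7): no bracket -> illegal
W mobility = 10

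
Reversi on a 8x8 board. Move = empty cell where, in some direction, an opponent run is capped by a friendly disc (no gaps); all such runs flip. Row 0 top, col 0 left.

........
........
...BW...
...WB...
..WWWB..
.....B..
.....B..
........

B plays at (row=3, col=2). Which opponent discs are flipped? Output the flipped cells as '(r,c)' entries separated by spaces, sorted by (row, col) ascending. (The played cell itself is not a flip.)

Answer: (3,3)

Derivation:
Dir NW: first cell '.' (not opp) -> no flip
Dir N: first cell '.' (not opp) -> no flip
Dir NE: first cell 'B' (not opp) -> no flip
Dir W: first cell '.' (not opp) -> no flip
Dir E: opp run (3,3) capped by B -> flip
Dir SW: first cell '.' (not opp) -> no flip
Dir S: opp run (4,2), next='.' -> no flip
Dir SE: opp run (4,3), next='.' -> no flip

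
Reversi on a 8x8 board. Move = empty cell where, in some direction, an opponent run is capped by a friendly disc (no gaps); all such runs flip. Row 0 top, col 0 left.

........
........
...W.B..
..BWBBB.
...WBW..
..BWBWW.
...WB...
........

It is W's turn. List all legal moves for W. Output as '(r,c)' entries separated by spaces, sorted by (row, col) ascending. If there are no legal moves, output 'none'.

Answer: (1,5) (1,6) (2,1) (2,6) (2,7) (3,1) (3,7) (4,1) (5,1) (6,1) (6,5) (7,3) (7,5)

Derivation:
(1,4): no bracket -> illegal
(1,5): flips 2 -> legal
(1,6): flips 2 -> legal
(2,1): flips 1 -> legal
(2,2): no bracket -> illegal
(2,4): no bracket -> illegal
(2,6): flips 2 -> legal
(2,7): flips 1 -> legal
(3,1): flips 1 -> legal
(3,7): flips 3 -> legal
(4,1): flips 2 -> legal
(4,2): no bracket -> illegal
(4,6): no bracket -> illegal
(4,7): no bracket -> illegal
(5,1): flips 1 -> legal
(6,1): flips 1 -> legal
(6,2): no bracket -> illegal
(6,5): flips 2 -> legal
(7,3): flips 1 -> legal
(7,4): no bracket -> illegal
(7,5): flips 1 -> legal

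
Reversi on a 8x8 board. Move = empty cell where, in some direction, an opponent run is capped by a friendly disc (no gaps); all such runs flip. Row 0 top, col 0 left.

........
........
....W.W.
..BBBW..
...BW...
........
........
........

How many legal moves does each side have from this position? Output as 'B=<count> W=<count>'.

-- B to move --
(1,3): no bracket -> illegal
(1,4): flips 1 -> legal
(1,5): flips 1 -> legal
(1,6): no bracket -> illegal
(1,7): no bracket -> illegal
(2,3): no bracket -> illegal
(2,5): no bracket -> illegal
(2,7): no bracket -> illegal
(3,6): flips 1 -> legal
(3,7): no bracket -> illegal
(4,5): flips 1 -> legal
(4,6): no bracket -> illegal
(5,3): no bracket -> illegal
(5,4): flips 1 -> legal
(5,5): flips 1 -> legal
B mobility = 6
-- W to move --
(2,1): no bracket -> illegal
(2,2): flips 1 -> legal
(2,3): no bracket -> illegal
(2,5): no bracket -> illegal
(3,1): flips 3 -> legal
(4,1): no bracket -> illegal
(4,2): flips 2 -> legal
(4,5): no bracket -> illegal
(5,2): no bracket -> illegal
(5,3): no bracket -> illegal
(5,4): no bracket -> illegal
W mobility = 3

Answer: B=6 W=3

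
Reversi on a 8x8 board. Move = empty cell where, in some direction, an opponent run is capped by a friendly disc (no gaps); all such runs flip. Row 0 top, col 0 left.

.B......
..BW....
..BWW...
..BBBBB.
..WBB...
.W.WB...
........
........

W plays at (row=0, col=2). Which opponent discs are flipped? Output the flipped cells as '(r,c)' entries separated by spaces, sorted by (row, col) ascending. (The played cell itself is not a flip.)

Dir NW: edge -> no flip
Dir N: edge -> no flip
Dir NE: edge -> no flip
Dir W: opp run (0,1), next='.' -> no flip
Dir E: first cell '.' (not opp) -> no flip
Dir SW: first cell '.' (not opp) -> no flip
Dir S: opp run (1,2) (2,2) (3,2) capped by W -> flip
Dir SE: first cell 'W' (not opp) -> no flip

Answer: (1,2) (2,2) (3,2)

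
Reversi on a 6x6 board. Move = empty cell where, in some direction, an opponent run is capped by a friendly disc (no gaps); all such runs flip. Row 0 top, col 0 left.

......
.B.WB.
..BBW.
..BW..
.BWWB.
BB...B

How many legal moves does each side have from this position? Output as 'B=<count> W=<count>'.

Answer: B=9 W=8

Derivation:
-- B to move --
(0,2): no bracket -> illegal
(0,3): flips 1 -> legal
(0,4): flips 1 -> legal
(1,2): flips 1 -> legal
(1,5): flips 3 -> legal
(2,5): flips 1 -> legal
(3,1): no bracket -> illegal
(3,4): flips 2 -> legal
(3,5): no bracket -> illegal
(5,2): flips 1 -> legal
(5,3): flips 2 -> legal
(5,4): flips 1 -> legal
B mobility = 9
-- W to move --
(0,0): flips 2 -> legal
(0,1): no bracket -> illegal
(0,2): no bracket -> illegal
(0,3): no bracket -> illegal
(0,4): flips 1 -> legal
(0,5): no bracket -> illegal
(1,0): no bracket -> illegal
(1,2): flips 2 -> legal
(1,5): flips 1 -> legal
(2,0): no bracket -> illegal
(2,1): flips 3 -> legal
(2,5): no bracket -> illegal
(3,0): no bracket -> illegal
(3,1): flips 2 -> legal
(3,4): no bracket -> illegal
(3,5): no bracket -> illegal
(4,0): flips 1 -> legal
(4,5): flips 1 -> legal
(5,2): no bracket -> illegal
(5,3): no bracket -> illegal
(5,4): no bracket -> illegal
W mobility = 8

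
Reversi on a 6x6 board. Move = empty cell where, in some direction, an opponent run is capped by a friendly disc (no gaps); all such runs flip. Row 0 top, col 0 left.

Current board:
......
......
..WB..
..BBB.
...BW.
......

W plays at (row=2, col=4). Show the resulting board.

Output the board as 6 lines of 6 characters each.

Place W at (2,4); scan 8 dirs for brackets.
Dir NW: first cell '.' (not opp) -> no flip
Dir N: first cell '.' (not opp) -> no flip
Dir NE: first cell '.' (not opp) -> no flip
Dir W: opp run (2,3) capped by W -> flip
Dir E: first cell '.' (not opp) -> no flip
Dir SW: opp run (3,3), next='.' -> no flip
Dir S: opp run (3,4) capped by W -> flip
Dir SE: first cell '.' (not opp) -> no flip
All flips: (2,3) (3,4)

Answer: ......
......
..WWW.
..BBW.
...BW.
......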